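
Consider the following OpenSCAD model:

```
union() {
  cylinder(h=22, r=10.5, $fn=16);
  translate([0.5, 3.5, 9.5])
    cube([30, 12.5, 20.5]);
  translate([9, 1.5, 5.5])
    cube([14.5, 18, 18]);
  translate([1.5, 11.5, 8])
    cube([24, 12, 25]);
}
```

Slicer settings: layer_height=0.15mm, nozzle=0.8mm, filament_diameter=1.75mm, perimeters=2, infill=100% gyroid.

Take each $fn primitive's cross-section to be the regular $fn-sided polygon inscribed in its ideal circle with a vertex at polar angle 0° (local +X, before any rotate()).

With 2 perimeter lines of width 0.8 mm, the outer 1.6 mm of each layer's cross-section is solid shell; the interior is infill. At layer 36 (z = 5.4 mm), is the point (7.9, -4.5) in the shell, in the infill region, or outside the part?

At z = 5.4 mm: the r=10.5 cylinder gives a regular 16-gon of circumradius 10.5 (constant along its height); the cube at (0.5, 3.5) is not intersected at this z (z outside [9.5, 30]); the cube at (9, 1.5) is absent (z outside [5.5, 23.5]); the cube at (1.5, 11.5) is not intersected at this z (z outside [8, 33]); Merging all regions: only the r=10.5 cylinder is present, so the union is just that shape — 1 connected region. Overall, the cross-section is a single solid region. The nearest boundary edge runs (7.42, -7.42)→(9.70, -4.02); distance from the point to it = 1.23 mm. The point is inside the cross-section, 1.23 mm from the nearest boundary — within the 1.6 mm shell band (2 × 0.8).

shell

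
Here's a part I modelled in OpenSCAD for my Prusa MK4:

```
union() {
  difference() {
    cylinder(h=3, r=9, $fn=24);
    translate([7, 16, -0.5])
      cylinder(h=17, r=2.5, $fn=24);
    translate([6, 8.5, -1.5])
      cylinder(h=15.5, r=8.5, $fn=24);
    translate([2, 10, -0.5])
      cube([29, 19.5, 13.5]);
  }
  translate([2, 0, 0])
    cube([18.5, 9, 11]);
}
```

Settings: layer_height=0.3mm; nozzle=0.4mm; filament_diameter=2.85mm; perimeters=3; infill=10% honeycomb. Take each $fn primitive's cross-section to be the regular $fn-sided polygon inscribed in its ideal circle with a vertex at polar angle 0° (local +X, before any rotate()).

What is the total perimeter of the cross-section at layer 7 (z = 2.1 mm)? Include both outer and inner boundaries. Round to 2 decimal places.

At z = 2.1 mm: the r=9 cylinder contributes a regular 24-gon of circumradius 9 (perimeter = 2·24·9.000·sin(180°/24) = 56.39 mm); the cylinder at (7, 16): section is a regular 24-gon, circumradius r=2.5 (perimeter = 2·24·2.500·sin(180°/24) = 15.66 mm); the r=8.5 cylinder at (6, 8.5) gives a regular 24-gon of circumradius 8.5 (constant along its height) (perimeter = 2·24·8.500·sin(180°/24) = 53.25 mm); the cube at (2, 10) is present — its section is the full 29×19.5 rectangle (perimeter 97.00 mm); After the difference (first − rest): starting from the r=9 cylinder, the r=2.5 cylinder at (7, 16) misses the remaining region (no effect); the r=8.5 cylinder at (6, 8.5) partially overlaps it — only the 68.17 mm² overlap (of its 224.40 mm²) is removed, clipping the outline; the 29×19.5 cube at (2, 10) misses the remaining region (no effect) — boundary = 56.81 mm; the 18.5×9 cube at (2, 0) contributes its full rectangle (perimeter 55.00 mm); Merging all regions: the regions partially overlap (shared area 2.17 mm²), so the edge portions inside another operand are dropped and the merged outline is re-measured after clipping — boundary = 96.02 mm. Overall, the cross-section is a single solid region. Total boundary length (outer) = 96.02 mm.

96.02 mm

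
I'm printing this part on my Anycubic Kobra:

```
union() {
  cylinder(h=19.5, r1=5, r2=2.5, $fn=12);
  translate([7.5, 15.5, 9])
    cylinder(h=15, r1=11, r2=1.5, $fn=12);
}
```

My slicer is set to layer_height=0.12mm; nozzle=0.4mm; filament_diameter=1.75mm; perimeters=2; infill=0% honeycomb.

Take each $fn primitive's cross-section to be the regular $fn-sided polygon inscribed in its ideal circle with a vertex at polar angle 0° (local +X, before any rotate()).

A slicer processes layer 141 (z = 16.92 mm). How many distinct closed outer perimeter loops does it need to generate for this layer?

At z = 16.92 mm: the cone: at t=0.868 of its height the radius interpolates to r₁+(r₂−r₁)t = 2.831, giving a regular 12-gon of that circumradius; the cone at (7.5, 15.5) (r1=11→r2=1.5) has section circumradius 5.984 here — a regular 12-gon; Taking the union: the 2 present regions are separate (no shared area or edge), so areas and boundary lengths simply add and each stays a separate island — 2 connected regions. The result has 2 disconnected regions.

2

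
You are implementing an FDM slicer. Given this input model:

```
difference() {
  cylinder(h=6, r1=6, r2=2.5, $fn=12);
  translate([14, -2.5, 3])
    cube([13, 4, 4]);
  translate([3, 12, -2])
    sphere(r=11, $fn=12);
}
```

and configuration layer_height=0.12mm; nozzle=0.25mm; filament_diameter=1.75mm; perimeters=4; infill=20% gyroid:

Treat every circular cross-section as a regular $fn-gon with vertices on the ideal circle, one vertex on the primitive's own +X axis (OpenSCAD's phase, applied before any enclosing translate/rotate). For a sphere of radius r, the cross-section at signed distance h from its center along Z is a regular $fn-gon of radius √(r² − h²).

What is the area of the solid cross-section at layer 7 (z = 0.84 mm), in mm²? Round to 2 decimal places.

At z = 0.84 mm: the cone: at t=0.140 of its height the radius interpolates to r₁+(r₂−r₁)t = 5.510, giving a regular 12-gon of that circumradius (area = (12/2)·5.510²·sin(360°/12) = 91.08 mm²); the cube at (14, -2.5) is absent (z outside [3, 7]); the sphere at (3, 12): section is a regular 12-gon, circumradius = √(r²−h²) = √(11²−2.84²) = 10.627 (area = (12/2)·10.627²·sin(360°/12) = 338.80 mm²); Taking the first minus the rest: starting from the cone (91.08 mm²), the r=11 sphere at (3, 12) partially overlaps it — only the 21.34 mm² overlap (of its 338.80 mm²) is removed, clipping the outline — area = 69.74 mm². Overall, the cross-section is a single solid region. Net area = 69.74 mm².

69.74 mm²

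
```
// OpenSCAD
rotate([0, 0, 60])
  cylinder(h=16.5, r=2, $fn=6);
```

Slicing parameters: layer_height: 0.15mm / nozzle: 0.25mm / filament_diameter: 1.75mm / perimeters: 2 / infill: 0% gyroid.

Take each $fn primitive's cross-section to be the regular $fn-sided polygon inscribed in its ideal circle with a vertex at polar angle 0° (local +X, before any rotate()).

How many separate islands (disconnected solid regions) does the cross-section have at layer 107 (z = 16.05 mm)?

At z = 16.05 mm: the r=2 cylinder gives a regular 6-gon of circumradius 2 (constant along its height); (rotated 60° about Z; rotation is an isometry so areas/perimeters/island counts are preserved). Overall, the cross-section is a single solid region. Island count = 1.

1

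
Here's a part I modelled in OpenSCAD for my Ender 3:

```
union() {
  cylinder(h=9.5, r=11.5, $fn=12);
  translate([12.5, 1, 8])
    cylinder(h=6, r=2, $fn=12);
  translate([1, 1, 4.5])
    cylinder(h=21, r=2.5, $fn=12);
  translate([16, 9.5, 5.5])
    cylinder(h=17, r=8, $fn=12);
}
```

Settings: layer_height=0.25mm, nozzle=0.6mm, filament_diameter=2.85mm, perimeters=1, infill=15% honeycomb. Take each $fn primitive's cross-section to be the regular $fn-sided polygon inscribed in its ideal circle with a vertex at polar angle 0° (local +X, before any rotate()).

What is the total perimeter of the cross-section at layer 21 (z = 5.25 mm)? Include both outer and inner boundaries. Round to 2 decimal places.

At z = 5.25 mm: the r=11.5 cylinder contributes a regular 12-gon of circumradius 11.5 (perimeter = 2·12·11.500·sin(180°/12) = 71.43 mm); the cylinder at (12.5, 1) is not intersected at this z (z outside [8, 14]); the r=2.5 cylinder at (1, 1) gives a regular 12-gon of circumradius 2.5 (constant along its height) (perimeter = 2·12·2.500·sin(180°/12) = 15.53 mm); the cylinder at (16, 9.5) is absent (z outside [5.5, 22.5]); Taking the union: the r=2.5 cylinder at (1, 1) lies entirely inside the r=11.5 cylinder, so the union is just the r=11.5 cylinder — boundary = 71.43 mm. Overall, the cross-section is a single solid region. Total boundary length (outer) = 71.43 mm.

71.43 mm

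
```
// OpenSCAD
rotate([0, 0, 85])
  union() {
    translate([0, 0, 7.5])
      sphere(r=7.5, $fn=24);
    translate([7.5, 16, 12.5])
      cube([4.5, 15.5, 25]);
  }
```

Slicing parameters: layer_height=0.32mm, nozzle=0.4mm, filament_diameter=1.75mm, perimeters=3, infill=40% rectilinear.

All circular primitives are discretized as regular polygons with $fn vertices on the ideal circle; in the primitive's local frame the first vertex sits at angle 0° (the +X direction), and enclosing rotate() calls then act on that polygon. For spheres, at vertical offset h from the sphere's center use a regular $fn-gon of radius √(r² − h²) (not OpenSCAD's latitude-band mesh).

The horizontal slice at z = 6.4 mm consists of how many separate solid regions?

At z = 6.4 mm: the sphere: section is a regular 24-gon, circumradius = √(r²−h²) = √(7.5²−1.1²) = 7.419; the cube at (7.5, 16) is absent (z outside [12.5, 37.5]); Taking the union: only the r=7.5 sphere is present, so the union is just that shape — 1 connected region; (whole slice rotated 85° about Z — lengths, areas and connectivity unchanged). The result has 1 disconnected region.

1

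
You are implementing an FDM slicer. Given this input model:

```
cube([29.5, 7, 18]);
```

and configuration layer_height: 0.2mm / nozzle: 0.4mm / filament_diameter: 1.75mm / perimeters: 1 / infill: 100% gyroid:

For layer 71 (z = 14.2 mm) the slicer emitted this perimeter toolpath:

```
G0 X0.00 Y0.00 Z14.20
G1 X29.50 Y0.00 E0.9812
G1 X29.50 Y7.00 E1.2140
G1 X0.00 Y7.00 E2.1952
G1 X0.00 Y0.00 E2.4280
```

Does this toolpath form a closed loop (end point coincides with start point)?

yes

Start point (G0): (0.00, 0.00). End point (last G1): the path returns to the start — closed.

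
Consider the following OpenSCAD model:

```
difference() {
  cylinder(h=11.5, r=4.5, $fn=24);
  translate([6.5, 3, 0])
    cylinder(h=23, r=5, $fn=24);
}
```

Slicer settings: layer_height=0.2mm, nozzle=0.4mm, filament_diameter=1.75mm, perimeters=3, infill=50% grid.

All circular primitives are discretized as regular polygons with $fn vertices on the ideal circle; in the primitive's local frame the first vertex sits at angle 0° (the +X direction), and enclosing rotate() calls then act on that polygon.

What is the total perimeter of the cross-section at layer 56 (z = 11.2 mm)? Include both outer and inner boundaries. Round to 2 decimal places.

28.02 mm

At z = 11.2 mm: the cylinder: section is a regular 24-gon, circumradius r=4.5 (perimeter = 2·24·4.500·sin(180°/24) = 28.19 mm); the cylinder at (6.5, 3): section is a regular 24-gon, circumradius r=5 (perimeter = 2·24·5.000·sin(180°/24) = 31.33 mm); Subtracting the remaining from the first: starting from the r=4.5 cylinder, the r=5 cylinder at (6.5, 3) partially overlaps it — only the 9.63 mm² overlap (of its 77.65 mm²) is removed, clipping the outline — boundary = 28.02 mm. Overall, the cross-section is a single solid region. Total boundary length (outer) = 28.02 mm.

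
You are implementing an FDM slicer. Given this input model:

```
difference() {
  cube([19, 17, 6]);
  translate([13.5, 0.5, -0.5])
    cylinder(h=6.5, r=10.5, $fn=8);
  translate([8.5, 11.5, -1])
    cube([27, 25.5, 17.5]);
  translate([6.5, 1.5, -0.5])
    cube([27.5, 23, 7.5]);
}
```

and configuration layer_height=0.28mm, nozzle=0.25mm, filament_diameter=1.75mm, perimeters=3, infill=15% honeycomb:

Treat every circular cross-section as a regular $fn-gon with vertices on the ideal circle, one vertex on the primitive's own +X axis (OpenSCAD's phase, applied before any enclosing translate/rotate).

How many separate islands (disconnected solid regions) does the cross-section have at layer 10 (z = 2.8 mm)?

1

At z = 2.8 mm: the cube (footprint 19×17) is included at this height; the r=10.5 cylinder at (13.5, 0.5) gives a regular 8-gon of circumradius 10.5 (constant along its height); the 27×25.5 cube at (8.5, 11.5) contributes its full rectangle; the 27.5×23 cube at (6.5, 1.5) contributes its full rectangle; Subtracting the remaining from the first: starting from the 19×17 cube, the r=10.5 cylinder at (13.5, 0.5) partially overlaps it — only the 137.39 mm² overlap (of its 311.83 mm²) is removed, clipping the outline; the 27×25.5 cube at (8.5, 11.5) partially overlaps it — only the 57.75 mm² overlap (of its 688.50 mm²) is removed, clipping the outline; the 27.5×23 cube at (6.5, 1.5) partially overlaps it — only the 33.66 mm² overlap (of its 632.50 mm²) is removed, clipping the outline — 1 connected region. Overall, the cross-section is a single solid region. Island count = 1.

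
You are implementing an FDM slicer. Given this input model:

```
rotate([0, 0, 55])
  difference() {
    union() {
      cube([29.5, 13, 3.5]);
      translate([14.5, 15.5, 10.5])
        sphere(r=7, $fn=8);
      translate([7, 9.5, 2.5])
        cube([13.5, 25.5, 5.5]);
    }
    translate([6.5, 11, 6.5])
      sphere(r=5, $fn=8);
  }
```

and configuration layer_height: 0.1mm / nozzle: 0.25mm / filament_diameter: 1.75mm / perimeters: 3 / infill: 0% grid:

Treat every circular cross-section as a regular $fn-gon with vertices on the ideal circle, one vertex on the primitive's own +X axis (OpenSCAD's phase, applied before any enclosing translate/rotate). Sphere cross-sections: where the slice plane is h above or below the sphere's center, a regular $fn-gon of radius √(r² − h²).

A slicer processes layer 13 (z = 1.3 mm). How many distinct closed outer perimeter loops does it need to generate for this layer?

At z = 1.3 mm: the 29.5×13 cube contributes its full rectangle; the sphere at (14.5, 15.5) is not intersected at this z (|z−center|=9.200 > r=7); the cube at (7, 9.5) is not intersected at this z (z outside [2.5, 8]); Combining (union): only the 29.5×13 cube is present, so the union is just that shape — 1 connected region; the sphere at (6.5, 11) is absent (|z−center|=5.200 > r=5); After the difference (first − rest): none of the subtracted shapes is present at this height, so the result so far is unchanged — 1 connected region; (whole slice rotated 55° about Z — lengths, areas and connectivity unchanged). The result has 1 disconnected region.

1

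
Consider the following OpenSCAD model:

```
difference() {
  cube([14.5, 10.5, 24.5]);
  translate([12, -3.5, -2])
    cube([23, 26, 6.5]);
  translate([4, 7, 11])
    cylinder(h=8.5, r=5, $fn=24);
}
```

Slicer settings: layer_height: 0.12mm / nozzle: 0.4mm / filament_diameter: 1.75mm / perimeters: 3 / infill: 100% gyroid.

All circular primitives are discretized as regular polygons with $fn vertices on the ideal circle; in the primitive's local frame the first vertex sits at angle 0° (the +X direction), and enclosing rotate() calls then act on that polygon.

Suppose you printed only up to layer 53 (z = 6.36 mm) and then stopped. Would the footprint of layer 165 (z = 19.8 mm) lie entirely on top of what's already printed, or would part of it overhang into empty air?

Compare the two slices. At z = 6.36: the cube is present — its section is the full 14.5×10.5 rectangle (area 152.25 mm²); the cube at (12, -3.5) does not reach this height (z outside [-2, 4.5]); the cylinder at (4, 7) is absent (z outside [11, 19.5]); Taking the first minus the rest: none of the subtracted shapes is present at this height, so the 14.5×10.5 cube is unchanged — area = 152.25 mm². At z = 19.8: the cube is present — its section is the full 14.5×10.5 rectangle (area 152.25 mm²); the cube at (12, -3.5) is not intersected at this z (z outside [-2, 4.5]); the cylinder at (4, 7) is absent (z outside [11, 19.5]); Subtracting the remaining from the first: none of the subtracted shapes is present at this height, so the 14.5×10.5 cube is unchanged — area = 152.25 mm². Checking containment: the cross-section at z = 19.8 is a subset of the cross-section at z = 6.36.

entirely on top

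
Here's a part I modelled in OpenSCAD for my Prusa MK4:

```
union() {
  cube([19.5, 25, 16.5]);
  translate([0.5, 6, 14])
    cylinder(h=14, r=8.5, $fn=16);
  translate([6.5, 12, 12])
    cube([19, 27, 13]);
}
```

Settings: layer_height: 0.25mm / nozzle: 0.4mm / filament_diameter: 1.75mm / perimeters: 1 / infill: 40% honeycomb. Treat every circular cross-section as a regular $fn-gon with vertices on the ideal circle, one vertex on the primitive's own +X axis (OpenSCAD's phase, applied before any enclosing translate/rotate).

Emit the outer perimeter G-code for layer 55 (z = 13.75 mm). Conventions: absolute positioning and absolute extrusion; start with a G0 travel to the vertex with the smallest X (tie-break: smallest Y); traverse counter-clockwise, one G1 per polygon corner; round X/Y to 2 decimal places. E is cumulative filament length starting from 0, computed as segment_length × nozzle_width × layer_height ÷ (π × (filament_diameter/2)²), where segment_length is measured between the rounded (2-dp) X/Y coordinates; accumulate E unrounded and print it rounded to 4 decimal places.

At z = 13.75 mm: the cube (footprint 19.5×25) is included at this height; the cylinder at (0.5, 6) is not intersected at this z (z outside [14, 28]); the cube at (6.5, 12) is present — its section is the full 19×27 rectangle; Combining (union): the regions partially overlap (shared area 169.00 mm²), so overlapping operands fuse into one piece — 1 connected region. The outline is a single polygon with 8 vertices. Extrusion per mm of travel: 0.4 × 0.25 / (π × 0.875²) = 0.041575. Accumulating E over each segment gives final E = 5.3632.

G0 X0.00 Y0.00 Z13.75
G1 X19.50 Y0.00 E0.8107
G1 X19.50 Y12.00 E1.3096
G1 X25.50 Y12.00 E1.5591
G1 X25.50 Y39.00 E2.6816
G1 X6.50 Y39.00 E3.4715
G1 X6.50 Y25.00 E4.0536
G1 X0.00 Y25.00 E4.3238
G1 X0.00 Y0.00 E5.3632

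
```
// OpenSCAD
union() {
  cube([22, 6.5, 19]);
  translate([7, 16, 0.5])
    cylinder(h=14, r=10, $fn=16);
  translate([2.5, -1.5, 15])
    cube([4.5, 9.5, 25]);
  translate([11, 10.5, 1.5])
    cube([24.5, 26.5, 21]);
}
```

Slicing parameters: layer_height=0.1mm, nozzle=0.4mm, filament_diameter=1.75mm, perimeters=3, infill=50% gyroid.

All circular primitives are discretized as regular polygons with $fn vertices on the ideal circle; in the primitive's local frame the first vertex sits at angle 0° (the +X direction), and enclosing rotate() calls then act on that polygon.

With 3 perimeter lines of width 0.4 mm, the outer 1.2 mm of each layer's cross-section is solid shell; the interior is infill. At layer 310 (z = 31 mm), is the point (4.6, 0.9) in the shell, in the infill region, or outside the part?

At z = 31 mm: the cube is not intersected at this z (z outside [0, 19]); the cylinder at (7, 16) is not intersected at this z (z outside [0.5, 14.5]); the cube at (2.5, -1.5) is present — its section is the full 4.5×9.5 rectangle; the cube at (11, 10.5) does not reach this height (z outside [1.5, 22.5]); Merging all regions: only the 4.5×9.5 cube at (2.5, -1.5) is present, so the union is just that shape — 1 connected region. Overall, the cross-section is a single solid region. The nearest boundary edge runs (2.50, 8.00)→(2.50, -1.50); distance from the point to it = 2.10 mm. The point is inside the cross-section and 2.10 mm from the nearest boundary — more than the 1.2 mm shell width (3 × 0.4), so it's in the infill interior.

infill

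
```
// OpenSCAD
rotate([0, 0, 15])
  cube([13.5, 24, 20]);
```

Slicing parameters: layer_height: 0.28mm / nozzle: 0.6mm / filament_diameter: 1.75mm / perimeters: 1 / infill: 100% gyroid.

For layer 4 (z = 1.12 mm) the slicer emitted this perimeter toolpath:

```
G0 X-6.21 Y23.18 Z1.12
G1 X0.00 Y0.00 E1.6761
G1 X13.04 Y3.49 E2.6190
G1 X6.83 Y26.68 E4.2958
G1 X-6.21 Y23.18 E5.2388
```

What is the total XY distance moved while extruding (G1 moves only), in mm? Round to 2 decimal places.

75.01 mm

Sum the Euclidean lengths of each G1 segment: total = 75.01 mm.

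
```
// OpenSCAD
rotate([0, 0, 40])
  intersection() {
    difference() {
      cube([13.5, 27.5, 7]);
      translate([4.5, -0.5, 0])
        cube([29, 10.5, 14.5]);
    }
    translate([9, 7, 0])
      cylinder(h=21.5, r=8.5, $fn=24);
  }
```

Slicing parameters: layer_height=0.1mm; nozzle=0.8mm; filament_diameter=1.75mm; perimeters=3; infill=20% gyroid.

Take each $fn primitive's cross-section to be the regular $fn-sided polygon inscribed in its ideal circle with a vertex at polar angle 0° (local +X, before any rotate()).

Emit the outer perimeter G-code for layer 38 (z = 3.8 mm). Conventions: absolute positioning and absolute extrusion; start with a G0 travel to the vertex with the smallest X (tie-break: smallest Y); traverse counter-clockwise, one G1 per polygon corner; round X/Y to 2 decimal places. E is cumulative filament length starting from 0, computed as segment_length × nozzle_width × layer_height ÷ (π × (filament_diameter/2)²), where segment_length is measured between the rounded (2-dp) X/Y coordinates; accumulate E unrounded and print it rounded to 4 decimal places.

At z = 3.8 mm: the cube (footprint 13.5×27.5) is included at this height; the 29×10.5 cube at (4.5, -0.5) contributes its full rectangle; Taking the first minus the rest: starting from the 13.5×27.5 cube, the 29×10.5 cube at (4.5, -0.5) partially overlaps it — only the 90.00 mm² overlap (of its 304.50 mm²) is removed, clipping the outline — 1 connected region; the r=8.5 cylinder at (9, 7) contributes a regular 24-gon of circumradius 8.5; Keeping only the common overlap: the r=8.5 cylinder at (9, 7) partially overlaps the result so far; clipping to the common part keeps 85.18 mm² — 1 connected region; (whole slice rotated 40° about Z — lengths, areas and connectivity unchanged). The outline is a single polygon with 17 vertices. Extrusion per mm of travel: 0.8 × 0.1 / (π × 0.875²) = 0.033260. Accumulating E over each segment gives final E = 1.6543.

G0 X-6.07 Y11.89 Z3.80
G1 X-5.98 Y9.67 E0.0739
G1 X-5.31 Y7.56 E0.1475
G1 X-4.12 Y5.68 E0.2215
G1 X-2.48 Y4.18 E0.2955
G1 X-0.51 Y3.16 E0.3692
G1 X1.65 Y2.68 E0.4428
G1 X3.28 Y2.75 E0.4971
G1 X3.45 Y2.89 E0.5044
G1 X-2.98 Y10.55 E0.8371
G1 X3.91 Y16.34 E1.1364
G1 X1.23 Y19.53 E1.2750
G1 X0.92 Y19.52 E1.2853
G1 X-1.20 Y18.85 E1.3592
G1 X-3.07 Y17.66 E1.4330
G1 X-4.57 Y16.02 E1.5069
G1 X-5.59 Y14.05 E1.5807
G1 X-6.07 Y11.89 E1.6543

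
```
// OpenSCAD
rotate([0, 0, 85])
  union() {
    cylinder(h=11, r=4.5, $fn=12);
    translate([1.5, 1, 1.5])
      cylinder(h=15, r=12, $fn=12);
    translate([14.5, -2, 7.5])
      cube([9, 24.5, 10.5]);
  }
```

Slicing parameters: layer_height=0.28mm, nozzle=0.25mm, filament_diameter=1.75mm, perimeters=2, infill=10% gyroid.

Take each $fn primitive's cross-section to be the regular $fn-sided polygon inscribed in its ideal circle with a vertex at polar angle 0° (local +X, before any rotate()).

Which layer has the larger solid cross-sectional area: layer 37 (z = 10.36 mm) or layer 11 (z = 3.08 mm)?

layer 37 (z = 10.36 mm)

Layer 37 (z = 10.36): the r=4.5 cylinder contributes a regular 12-gon of circumradius 4.5 (area = (12/2)·4.500²·sin(360°/12) = 60.75 mm²); the r=12 cylinder at (1.5, 1) gives a regular 12-gon of circumradius 12 (constant along its height) (area = (12/2)·12.000²·sin(360°/12) = 432.00 mm²); the 9×24.5 cube at (14.5, -2) contributes its full rectangle (area 220.50 mm²); Merging all regions: the regions partially overlap — summed areas 713.25 mm² minus the doubly-counted overlap 60.75 mm² gives 652.50 mm² — area = 652.50 mm²; (rotated 85° about Z; rotation is an isometry so areas/perimeters/island counts are preserved). So its area = 652.50 mm². Layer 11 (z = 3.08): the r=4.5 cylinder gives a regular 12-gon of circumradius 4.5 (constant along its height) (area = (12/2)·4.500²·sin(360°/12) = 60.75 mm²); the r=12 cylinder at (1.5, 1) contributes a regular 12-gon of circumradius 12 (area = (12/2)·12.000²·sin(360°/12) = 432.00 mm²); the cube at (14.5, -2) is not intersected at this z (z outside [7.5, 18]); Combining (union): the r=4.5 cylinder lies entirely inside the r=12 cylinder at (1.5, 1), so the union is just the r=12 cylinder at (1.5, 1) — area = 432.00 mm²; (whole slice rotated 85° about Z — lengths, areas and connectivity unchanged). So its area = 432.00 mm². Layer 37 is larger (652.50 vs 432.00 mm²).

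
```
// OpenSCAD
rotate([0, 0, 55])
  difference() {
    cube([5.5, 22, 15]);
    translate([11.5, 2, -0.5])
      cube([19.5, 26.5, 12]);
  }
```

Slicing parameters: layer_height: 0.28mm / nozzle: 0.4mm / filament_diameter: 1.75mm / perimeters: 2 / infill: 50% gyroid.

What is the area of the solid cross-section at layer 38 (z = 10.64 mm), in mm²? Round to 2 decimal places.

At z = 10.64 mm: the 5.5×22 cube contributes its full rectangle (area 121.00 mm²); the cube at (11.5, 2) (footprint 19.5×26.5) is included at this height (area 516.75 mm²); After the difference (first − rest): starting from the 5.5×22 cube (121.00 mm²), the 19.5×26.5 cube at (11.5, 2) misses the remaining region (no effect) — area = 121.00 mm²; (whole slice rotated 55° about Z — lengths, areas and connectivity unchanged). Overall, the cross-section is a single solid region. Net area = 121.00 mm².

121.00 mm²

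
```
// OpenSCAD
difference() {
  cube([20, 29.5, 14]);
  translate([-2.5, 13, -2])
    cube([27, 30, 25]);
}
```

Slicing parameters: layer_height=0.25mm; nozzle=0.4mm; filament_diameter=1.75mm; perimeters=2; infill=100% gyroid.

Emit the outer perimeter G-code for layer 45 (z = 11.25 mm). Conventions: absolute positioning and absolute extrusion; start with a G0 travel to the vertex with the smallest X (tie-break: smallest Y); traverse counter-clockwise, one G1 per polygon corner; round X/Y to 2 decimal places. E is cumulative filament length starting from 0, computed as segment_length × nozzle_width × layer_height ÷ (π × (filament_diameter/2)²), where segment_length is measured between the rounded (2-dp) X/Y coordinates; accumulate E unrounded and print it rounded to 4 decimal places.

G0 X0.00 Y0.00 Z11.25
G1 X20.00 Y0.00 E0.8315
G1 X20.00 Y13.00 E1.3720
G1 X0.00 Y13.00 E2.2035
G1 X0.00 Y0.00 E2.7440

At z = 11.25 mm: the 20×29.5 cube contributes its full rectangle; the cube at (-2.5, 13) (footprint 27×30) is included at this height; Subtracting the remaining from the first: starting from the 20×29.5 cube, the 27×30 cube at (-2.5, 13) partially overlaps it — only the 330.00 mm² overlap (of its 810.00 mm²) is removed, clipping the outline — 1 connected region. The outline is a single polygon with 4 vertices. Extrusion per mm of travel: 0.4 × 0.25 / (π × 0.875²) = 0.041575. Accumulating E over each segment gives final E = 2.7440.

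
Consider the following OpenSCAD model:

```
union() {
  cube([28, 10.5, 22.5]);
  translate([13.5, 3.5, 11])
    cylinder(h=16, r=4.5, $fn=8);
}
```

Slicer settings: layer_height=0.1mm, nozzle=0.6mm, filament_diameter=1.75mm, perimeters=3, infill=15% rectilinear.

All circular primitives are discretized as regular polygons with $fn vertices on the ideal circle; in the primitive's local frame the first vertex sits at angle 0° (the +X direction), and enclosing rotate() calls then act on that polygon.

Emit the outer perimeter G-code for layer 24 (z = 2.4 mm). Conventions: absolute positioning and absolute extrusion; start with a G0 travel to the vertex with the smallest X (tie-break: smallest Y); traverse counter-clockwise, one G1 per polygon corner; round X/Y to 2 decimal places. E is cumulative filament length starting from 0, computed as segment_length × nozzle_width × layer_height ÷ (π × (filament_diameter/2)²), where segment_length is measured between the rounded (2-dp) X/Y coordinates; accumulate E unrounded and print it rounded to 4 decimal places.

G0 X0.00 Y0.00 Z2.40
G1 X28.00 Y0.00 E0.6985
G1 X28.00 Y10.50 E0.9604
G1 X0.00 Y10.50 E1.6588
G1 X0.00 Y0.00 E1.9208

At z = 2.4 mm: the cube (footprint 28×10.5) is included at this height; the cylinder at (13.5, 3.5) does not reach this height (z outside [11, 27]); Combining (union): only the 28×10.5 cube is present, so the union is just that shape — 1 connected region. The outline is a single polygon with 4 vertices. Extrusion per mm of travel: 0.6 × 0.1 / (π × 0.875²) = 0.024945. Accumulating E over each segment gives final E = 1.9208.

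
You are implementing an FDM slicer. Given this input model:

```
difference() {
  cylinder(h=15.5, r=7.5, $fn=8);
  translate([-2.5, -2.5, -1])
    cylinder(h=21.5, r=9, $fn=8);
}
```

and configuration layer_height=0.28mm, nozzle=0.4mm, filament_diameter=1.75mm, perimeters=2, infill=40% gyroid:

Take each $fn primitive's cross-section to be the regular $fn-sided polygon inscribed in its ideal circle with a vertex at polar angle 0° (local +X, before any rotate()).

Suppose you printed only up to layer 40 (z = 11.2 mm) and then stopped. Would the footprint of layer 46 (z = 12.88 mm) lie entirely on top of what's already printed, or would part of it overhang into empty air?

Compare the two slices. At z = 11.2: the r=7.5 cylinder gives a regular 8-gon of circumradius 7.5 (constant along its height) (area = (8/2)·7.500²·sin(360°/8) = 159.10 mm²); the cylinder at (-2.5, -2.5): section is a regular 8-gon, circumradius r=9 (area = (8/2)·9.000²·sin(360°/8) = 229.10 mm²); Subtracting the remaining from the first: starting from the r=7.5 cylinder (159.10 mm²), the r=9 cylinder at (-2.5, -2.5) partially overlaps it — only the 135.44 mm² overlap (of its 229.10 mm²) is removed, clipping the outline — area = 23.66 mm². At z = 12.88: the r=7.5 cylinder gives a regular 8-gon of circumradius 7.5 (constant along its height) (area = (8/2)·7.500²·sin(360°/8) = 159.10 mm²); the r=9 cylinder at (-2.5, -2.5) gives a regular 8-gon of circumradius 9 (constant along its height) (area = (8/2)·9.000²·sin(360°/8) = 229.10 mm²); Subtracting the remaining from the first: starting from the r=7.5 cylinder (159.10 mm²), the r=9 cylinder at (-2.5, -2.5) partially overlaps it — only the 135.44 mm² overlap (of its 229.10 mm²) is removed, clipping the outline — area = 23.66 mm². Checking containment: the cross-section at z = 12.88 is a subset of the cross-section at z = 11.2.

entirely on top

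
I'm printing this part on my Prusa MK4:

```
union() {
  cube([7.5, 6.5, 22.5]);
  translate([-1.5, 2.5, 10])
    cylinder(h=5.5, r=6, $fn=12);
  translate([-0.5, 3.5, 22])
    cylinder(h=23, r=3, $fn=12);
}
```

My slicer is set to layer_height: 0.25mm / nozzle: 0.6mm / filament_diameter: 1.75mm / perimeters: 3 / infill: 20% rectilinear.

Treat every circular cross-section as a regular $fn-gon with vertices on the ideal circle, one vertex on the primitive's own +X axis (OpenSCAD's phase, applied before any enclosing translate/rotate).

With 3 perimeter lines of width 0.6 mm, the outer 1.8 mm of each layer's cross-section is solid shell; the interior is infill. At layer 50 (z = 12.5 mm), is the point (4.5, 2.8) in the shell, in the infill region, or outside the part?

infill

At z = 12.5 mm: the 7.5×6.5 cube contributes its full rectangle; the cylinder at (-1.5, 2.5): section is a regular 12-gon, circumradius r=6; the cylinder at (-0.5, 3.5) is not intersected at this z (z outside [22, 45]); Merging all regions: the regions partially overlap (shared area 25.90 mm²), so overlapping operands fuse into one piece — 1 connected region. Overall, the cross-section is a single solid region. The nearest boundary edge runs (7.50, 0.00)→(3.83, 0.00); distance from the point to it = 2.80 mm. The point is inside the cross-section and 2.80 mm from the nearest boundary — more than the 1.8 mm shell width (3 × 0.6), so it's in the infill interior.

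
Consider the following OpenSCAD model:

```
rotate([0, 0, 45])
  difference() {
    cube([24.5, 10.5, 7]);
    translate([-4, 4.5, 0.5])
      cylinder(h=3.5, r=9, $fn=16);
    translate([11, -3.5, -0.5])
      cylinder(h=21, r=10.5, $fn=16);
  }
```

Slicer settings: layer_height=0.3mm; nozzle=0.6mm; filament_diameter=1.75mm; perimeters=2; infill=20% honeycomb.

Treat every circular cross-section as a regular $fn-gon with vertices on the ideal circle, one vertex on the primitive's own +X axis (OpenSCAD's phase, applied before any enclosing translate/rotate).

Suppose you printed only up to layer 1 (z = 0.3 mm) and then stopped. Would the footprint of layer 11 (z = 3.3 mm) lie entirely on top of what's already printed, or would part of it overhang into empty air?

entirely on top

Compare the two slices. At z = 0.3: the cube (footprint 24.5×10.5) is included at this height (area 257.25 mm²); the cylinder at (-4, 4.5) is absent (z outside [0.5, 4]); the r=10.5 cylinder at (11, -3.5) gives a regular 16-gon of circumradius 10.5 (constant along its height) (area = (16/2)·10.500²·sin(360°/16) = 337.53 mm²); After the difference (first − rest): starting from the 24.5×10.5 cube (257.25 mm²), the r=10.5 cylinder at (11, -3.5) partially overlaps it — only the 97.70 mm² overlap (of its 337.53 mm²) is removed, clipping the outline — area = 159.55 mm²; (whole slice rotated 45° about Z — lengths, areas and connectivity unchanged). At z = 3.3: the cube (footprint 24.5×10.5) is included at this height (area 257.25 mm²); the r=9 cylinder at (-4, 4.5) contributes a regular 16-gon of circumradius 9 (area = (16/2)·9.000²·sin(360°/16) = 247.98 mm²); the cylinder at (11, -3.5): section is a regular 16-gon, circumradius r=10.5 (area = (16/2)·10.500²·sin(360°/16) = 337.53 mm²); Taking the first minus the rest: starting from the 24.5×10.5 cube (257.25 mm²), the r=9 cylinder at (-4, 4.5) partially overlaps it — only the 45.11 mm² overlap (of its 247.98 mm²) is removed, clipping the outline; the r=10.5 cylinder at (11, -3.5) partially overlaps it — only the 88.64 mm² overlap (of its 337.53 mm²) is removed, clipping the outline — area = 123.50 mm²; (whole slice rotated 45° about Z — lengths, areas and connectivity unchanged). Checking containment: the cross-section at z = 3.3 is a subset of the cross-section at z = 0.3.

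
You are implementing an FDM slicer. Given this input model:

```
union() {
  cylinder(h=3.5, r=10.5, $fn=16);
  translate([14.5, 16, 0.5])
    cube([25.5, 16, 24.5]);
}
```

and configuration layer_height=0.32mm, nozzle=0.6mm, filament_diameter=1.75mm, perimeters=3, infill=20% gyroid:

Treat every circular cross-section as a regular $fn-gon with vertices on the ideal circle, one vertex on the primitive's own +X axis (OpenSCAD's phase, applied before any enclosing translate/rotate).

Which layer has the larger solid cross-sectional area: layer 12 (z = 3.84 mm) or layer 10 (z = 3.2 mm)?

layer 10 (z = 3.2 mm)

Layer 12 (z = 3.84): the cylinder is not intersected at this z (z outside [0, 3.5]); the 25.5×16 cube at (14.5, 16) contributes its full rectangle (area 408.00 mm²); Combining (union): only the 25.5×16 cube at (14.5, 16) is present, so the union is just that shape — area = 408.00 mm². So its area = 408.00 mm². Layer 10 (z = 3.2): the r=10.5 cylinder contributes a regular 16-gon of circumradius 10.5 (area = (16/2)·10.500²·sin(360°/16) = 337.53 mm²); the cube at (14.5, 16) (footprint 25.5×16) is included at this height (area 408.00 mm²); Combining (union): the 2 present regions are separate (no shared area or edge), so areas and boundary lengths simply add and each stays a separate island — area = 745.53 mm². So its area = 745.53 mm². Layer 10 is larger (745.53 vs 408.00 mm²).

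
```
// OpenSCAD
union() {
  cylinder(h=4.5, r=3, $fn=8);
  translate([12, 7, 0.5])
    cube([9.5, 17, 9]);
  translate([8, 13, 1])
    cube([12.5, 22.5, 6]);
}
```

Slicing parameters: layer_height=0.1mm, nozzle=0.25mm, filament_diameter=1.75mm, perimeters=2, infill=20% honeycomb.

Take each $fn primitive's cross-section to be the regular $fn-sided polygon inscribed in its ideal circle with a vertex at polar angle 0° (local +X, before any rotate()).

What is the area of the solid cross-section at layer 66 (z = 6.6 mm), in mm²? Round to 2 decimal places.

349.25 mm²

At z = 6.6 mm: the cylinder is not intersected at this z (z outside [0, 4.5]); the cube at (12, 7) (footprint 9.5×17) is included at this height (area 161.50 mm²); the cube at (8, 13) (footprint 12.5×22.5) is included at this height (area 281.25 mm²); Taking the union: the regions partially overlap — summed areas 442.75 mm² minus the doubly-counted overlap 93.50 mm² gives 349.25 mm² — area = 349.25 mm². Overall, the cross-section is a single solid region. Net area = 349.25 mm².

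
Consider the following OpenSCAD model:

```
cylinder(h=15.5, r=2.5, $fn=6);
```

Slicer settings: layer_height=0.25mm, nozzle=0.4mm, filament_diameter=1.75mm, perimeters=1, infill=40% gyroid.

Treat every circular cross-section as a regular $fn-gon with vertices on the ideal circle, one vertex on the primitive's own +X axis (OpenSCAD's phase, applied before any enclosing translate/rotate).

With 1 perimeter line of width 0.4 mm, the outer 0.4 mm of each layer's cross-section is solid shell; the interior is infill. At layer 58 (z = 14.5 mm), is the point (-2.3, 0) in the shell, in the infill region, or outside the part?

shell

At z = 14.5 mm: the r=2.5 cylinder gives a regular 6-gon of circumradius 2.5 (constant along its height). Overall, the cross-section is a single solid region. The nearest boundary edge runs (-2.50, 0.00)→(-1.25, -2.17); distance from the point to it = 0.17 mm. The point is inside the cross-section, 0.17 mm from the nearest boundary — within the 0.4 mm shell band (1 × 0.4).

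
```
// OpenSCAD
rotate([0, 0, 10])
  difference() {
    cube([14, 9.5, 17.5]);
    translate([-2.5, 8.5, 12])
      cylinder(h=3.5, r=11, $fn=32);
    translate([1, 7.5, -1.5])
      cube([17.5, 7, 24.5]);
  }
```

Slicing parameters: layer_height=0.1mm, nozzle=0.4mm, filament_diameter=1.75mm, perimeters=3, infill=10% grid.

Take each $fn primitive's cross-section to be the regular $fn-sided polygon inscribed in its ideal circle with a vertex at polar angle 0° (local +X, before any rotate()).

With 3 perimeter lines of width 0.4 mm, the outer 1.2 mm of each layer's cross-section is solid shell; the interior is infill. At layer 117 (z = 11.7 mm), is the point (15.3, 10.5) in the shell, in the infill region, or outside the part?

At z = 11.7 mm: the 14×9.5 cube contributes its full rectangle; the cylinder at (-2.5, 8.5) is absent (z outside [12, 15.5]); the 17.5×7 cube at (1, 7.5) contributes its full rectangle; Subtracting the remaining from the first: starting from the 14×9.5 cube, the 17.5×7 cube at (1, 7.5) partially overlaps it — only the 26.00 mm² overlap (of its 122.50 mm²) is removed, clipping the outline — 1 connected region; (whole slice rotated 10° about Z — lengths, areas and connectivity unchanged). Overall, the cross-section is a single solid region. Undo the 10° rotation: the query point maps to (16.891, 7.684) in the un-rotated model frame. The nearest boundary edge runs (1.00, 7.50)→(14.00, 7.50); distance from the point to it = 2.90 mm. The point is not inside any of the regions above, so it lies outside the cross-section (2.90 mm from the nearest boundary).

outside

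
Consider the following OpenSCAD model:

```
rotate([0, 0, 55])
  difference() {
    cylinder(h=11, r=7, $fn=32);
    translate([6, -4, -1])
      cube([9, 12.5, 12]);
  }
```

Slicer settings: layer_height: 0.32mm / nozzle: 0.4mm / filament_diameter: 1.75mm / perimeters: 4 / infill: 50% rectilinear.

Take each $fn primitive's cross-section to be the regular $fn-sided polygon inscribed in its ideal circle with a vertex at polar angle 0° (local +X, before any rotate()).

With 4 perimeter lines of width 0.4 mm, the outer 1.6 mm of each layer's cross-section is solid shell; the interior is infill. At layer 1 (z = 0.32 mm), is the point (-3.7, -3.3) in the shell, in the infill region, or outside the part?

At z = 0.32 mm: the r=7 cylinder gives a regular 32-gon of circumradius 7 (constant along its height); the cube at (6, -4) is present — its section is the full 9×12.5 rectangle; Subtracting the remaining from the first: starting from the r=7 cylinder, the 9×12.5 cube at (6, -4) partially overlaps it — only the 4.71 mm² overlap (of its 112.50 mm²) is removed, clipping the outline — 1 connected region; (whole slice rotated 55° about Z — lengths, areas and connectivity unchanged). Overall, the cross-section is a single solid region. Undo the 55° rotation: the query point maps to (-4.825, 1.138) in the un-rotated model frame. The nearest boundary edge runs (-6.87, 1.37)→(-6.47, 2.68); distance from the point to it = 2.02 mm. The point is inside the cross-section and 2.02 mm from the nearest boundary — more than the 1.6 mm shell width (4 × 0.4), so it's in the infill interior.

infill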